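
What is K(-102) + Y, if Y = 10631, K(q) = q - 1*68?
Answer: 10461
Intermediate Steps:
K(q) = -68 + q (K(q) = q - 68 = -68 + q)
K(-102) + Y = (-68 - 102) + 10631 = -170 + 10631 = 10461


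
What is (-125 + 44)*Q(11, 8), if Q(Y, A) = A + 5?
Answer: -1053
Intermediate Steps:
Q(Y, A) = 5 + A
(-125 + 44)*Q(11, 8) = (-125 + 44)*(5 + 8) = -81*13 = -1053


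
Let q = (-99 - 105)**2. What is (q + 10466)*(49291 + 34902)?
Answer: 4384939826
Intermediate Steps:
q = 41616 (q = (-204)**2 = 41616)
(q + 10466)*(49291 + 34902) = (41616 + 10466)*(49291 + 34902) = 52082*84193 = 4384939826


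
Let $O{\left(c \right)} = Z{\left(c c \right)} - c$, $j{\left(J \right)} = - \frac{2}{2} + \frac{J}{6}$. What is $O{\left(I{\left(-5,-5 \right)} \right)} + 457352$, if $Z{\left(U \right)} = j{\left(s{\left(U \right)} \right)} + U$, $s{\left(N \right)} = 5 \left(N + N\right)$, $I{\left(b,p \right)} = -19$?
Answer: $\frac{1374998}{3} \approx 4.5833 \cdot 10^{5}$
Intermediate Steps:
$s{\left(N \right)} = 10 N$ ($s{\left(N \right)} = 5 \cdot 2 N = 10 N$)
$j{\left(J \right)} = -1 + \frac{J}{6}$ ($j{\left(J \right)} = \left(-2\right) \frac{1}{2} + J \frac{1}{6} = -1 + \frac{J}{6}$)
$Z{\left(U \right)} = -1 + \frac{8 U}{3}$ ($Z{\left(U \right)} = \left(-1 + \frac{10 U}{6}\right) + U = \left(-1 + \frac{5 U}{3}\right) + U = -1 + \frac{8 U}{3}$)
$O{\left(c \right)} = -1 - c + \frac{8 c^{2}}{3}$ ($O{\left(c \right)} = \left(-1 + \frac{8 c c}{3}\right) - c = \left(-1 + \frac{8 c^{2}}{3}\right) - c = -1 - c + \frac{8 c^{2}}{3}$)
$O{\left(I{\left(-5,-5 \right)} \right)} + 457352 = \left(-1 - -19 + \frac{8 \left(-19\right)^{2}}{3}\right) + 457352 = \left(-1 + 19 + \frac{8}{3} \cdot 361\right) + 457352 = \left(-1 + 19 + \frac{2888}{3}\right) + 457352 = \frac{2942}{3} + 457352 = \frac{1374998}{3}$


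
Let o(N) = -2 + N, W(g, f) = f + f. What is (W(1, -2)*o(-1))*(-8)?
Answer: -96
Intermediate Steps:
W(g, f) = 2*f
(W(1, -2)*o(-1))*(-8) = ((2*(-2))*(-2 - 1))*(-8) = -4*(-3)*(-8) = 12*(-8) = -96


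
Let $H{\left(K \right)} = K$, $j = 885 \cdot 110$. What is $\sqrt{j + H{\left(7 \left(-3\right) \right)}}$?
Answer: $\sqrt{97329} \approx 311.98$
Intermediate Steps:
$j = 97350$
$\sqrt{j + H{\left(7 \left(-3\right) \right)}} = \sqrt{97350 + 7 \left(-3\right)} = \sqrt{97350 - 21} = \sqrt{97329}$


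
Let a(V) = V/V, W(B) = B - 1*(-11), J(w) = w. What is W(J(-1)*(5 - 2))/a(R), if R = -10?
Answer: 8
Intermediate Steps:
W(B) = 11 + B (W(B) = B + 11 = 11 + B)
a(V) = 1
W(J(-1)*(5 - 2))/a(R) = (11 - (5 - 2))/1 = 1*(11 - 1*3) = 1*(11 - 3) = 1*8 = 8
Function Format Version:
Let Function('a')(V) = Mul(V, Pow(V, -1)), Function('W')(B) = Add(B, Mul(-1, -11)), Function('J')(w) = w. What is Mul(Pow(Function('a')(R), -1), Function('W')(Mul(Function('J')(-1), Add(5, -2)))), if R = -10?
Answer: 8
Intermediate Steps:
Function('W')(B) = Add(11, B) (Function('W')(B) = Add(B, 11) = Add(11, B))
Function('a')(V) = 1
Mul(Pow(Function('a')(R), -1), Function('W')(Mul(Function('J')(-1), Add(5, -2)))) = Mul(Pow(1, -1), Add(11, Mul(-1, Add(5, -2)))) = Mul(1, Add(11, Mul(-1, 3))) = Mul(1, Add(11, -3)) = Mul(1, 8) = 8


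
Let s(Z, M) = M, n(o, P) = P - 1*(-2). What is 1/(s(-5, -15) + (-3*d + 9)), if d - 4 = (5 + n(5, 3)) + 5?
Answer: -1/63 ≈ -0.015873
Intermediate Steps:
n(o, P) = 2 + P (n(o, P) = P + 2 = 2 + P)
d = 19 (d = 4 + ((5 + (2 + 3)) + 5) = 4 + ((5 + 5) + 5) = 4 + (10 + 5) = 4 + 15 = 19)
1/(s(-5, -15) + (-3*d + 9)) = 1/(-15 + (-3*19 + 9)) = 1/(-15 + (-57 + 9)) = 1/(-15 - 48) = 1/(-63) = -1/63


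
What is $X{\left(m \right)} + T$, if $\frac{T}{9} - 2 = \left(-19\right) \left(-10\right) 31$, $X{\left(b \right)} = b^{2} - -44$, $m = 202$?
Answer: $93876$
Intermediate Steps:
$X{\left(b \right)} = 44 + b^{2}$ ($X{\left(b \right)} = b^{2} + 44 = 44 + b^{2}$)
$T = 53028$ ($T = 18 + 9 \left(-19\right) \left(-10\right) 31 = 18 + 9 \cdot 190 \cdot 31 = 18 + 9 \cdot 5890 = 18 + 53010 = 53028$)
$X{\left(m \right)} + T = \left(44 + 202^{2}\right) + 53028 = \left(44 + 40804\right) + 53028 = 40848 + 53028 = 93876$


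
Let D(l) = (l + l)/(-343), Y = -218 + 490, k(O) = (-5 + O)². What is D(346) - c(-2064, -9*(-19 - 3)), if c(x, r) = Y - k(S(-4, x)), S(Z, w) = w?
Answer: 1468207035/343 ≈ 4.2805e+6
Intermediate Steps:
Y = 272
D(l) = -2*l/343 (D(l) = (2*l)*(-1/343) = -2*l/343)
c(x, r) = 272 - (-5 + x)²
D(346) - c(-2064, -9*(-19 - 3)) = -2/343*346 - (272 - (-5 - 2064)²) = -692/343 - (272 - 1*(-2069)²) = -692/343 - (272 - 1*4280761) = -692/343 - (272 - 4280761) = -692/343 - 1*(-4280489) = -692/343 + 4280489 = 1468207035/343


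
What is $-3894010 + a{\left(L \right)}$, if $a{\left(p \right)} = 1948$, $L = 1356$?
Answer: $-3892062$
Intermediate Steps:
$-3894010 + a{\left(L \right)} = -3894010 + 1948 = -3892062$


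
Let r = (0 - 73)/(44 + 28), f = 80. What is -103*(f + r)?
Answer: -585761/72 ≈ -8135.6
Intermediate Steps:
r = -73/72 ≈ -1.0139
-103*(f + r) = -103*(80 - 73/72) = -103*5687/72 = -585761/72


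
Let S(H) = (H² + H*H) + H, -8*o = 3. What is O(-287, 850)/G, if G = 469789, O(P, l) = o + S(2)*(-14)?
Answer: -1123/3758312 ≈ -0.00029880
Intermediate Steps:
o = -3/8 (o = -⅛*3 = -3/8 ≈ -0.37500)
S(H) = H + 2*H² (S(H) = (H² + H²) + H = 2*H² + H = H + 2*H²)
O(P, l) = -1123/8 (O(P, l) = -3/8 + (2*(1 + 2*2))*(-14) = -3/8 + (2*(1 + 4))*(-14) = -3/8 + (2*5)*(-14) = -3/8 + 10*(-14) = -3/8 - 140 = -1123/8)
O(-287, 850)/G = -1123/8/469789 = -1123/8*1/469789 = -1123/3758312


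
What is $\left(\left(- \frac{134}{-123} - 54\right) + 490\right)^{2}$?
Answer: $\frac{2890352644}{15129} \approx 1.9105 \cdot 10^{5}$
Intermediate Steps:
$\left(\left(- \frac{134}{-123} - 54\right) + 490\right)^{2} = \left(\left(\left(-134\right) \left(- \frac{1}{123}\right) - 54\right) + 490\right)^{2} = \left(\left(\frac{134}{123} - 54\right) + 490\right)^{2} = \left(- \frac{6508}{123} + 490\right)^{2} = \left(\frac{53762}{123}\right)^{2} = \frac{2890352644}{15129}$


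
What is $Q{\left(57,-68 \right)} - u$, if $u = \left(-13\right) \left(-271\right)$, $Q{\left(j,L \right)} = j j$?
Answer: $-274$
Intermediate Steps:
$Q{\left(j,L \right)} = j^{2}$
$u = 3523$
$Q{\left(57,-68 \right)} - u = 57^{2} - 3523 = 3249 - 3523 = -274$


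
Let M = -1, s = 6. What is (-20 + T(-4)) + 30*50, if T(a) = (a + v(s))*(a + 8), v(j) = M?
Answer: 1460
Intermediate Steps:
v(j) = -1
T(a) = (-1 + a)*(8 + a) (T(a) = (a - 1)*(a + 8) = (-1 + a)*(8 + a))
(-20 + T(-4)) + 30*50 = (-20 + (-8 + (-4)**2 + 7*(-4))) + 30*50 = (-20 + (-8 + 16 - 28)) + 1500 = (-20 - 20) + 1500 = -40 + 1500 = 1460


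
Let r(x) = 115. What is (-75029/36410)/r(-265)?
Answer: -75029/4187150 ≈ -0.017919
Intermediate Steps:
(-75029/36410)/r(-265) = -75029/36410/115 = -75029*1/36410*(1/115) = -75029/36410*1/115 = -75029/4187150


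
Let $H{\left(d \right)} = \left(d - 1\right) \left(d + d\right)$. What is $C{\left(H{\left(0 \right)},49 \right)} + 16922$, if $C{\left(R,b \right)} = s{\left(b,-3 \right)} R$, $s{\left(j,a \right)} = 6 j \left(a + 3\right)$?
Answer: $16922$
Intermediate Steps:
$H{\left(d \right)} = 2 d \left(-1 + d\right)$ ($H{\left(d \right)} = \left(-1 + d\right) 2 d = 2 d \left(-1 + d\right)$)
$s{\left(j,a \right)} = 6 j \left(3 + a\right)$
$C{\left(R,b \right)} = 0$ ($C{\left(R,b \right)} = 6 b \left(3 - 3\right) R = 6 b 0 R = 0 R = 0$)
$C{\left(H{\left(0 \right)},49 \right)} + 16922 = 0 + 16922 = 16922$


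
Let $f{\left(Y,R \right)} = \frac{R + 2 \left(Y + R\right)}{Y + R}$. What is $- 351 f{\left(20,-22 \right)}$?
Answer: $-4563$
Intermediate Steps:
$f{\left(Y,R \right)} = \frac{2 Y + 3 R}{R + Y}$ ($f{\left(Y,R \right)} = \frac{R + 2 \left(R + Y\right)}{R + Y} = \frac{R + \left(2 R + 2 Y\right)}{R + Y} = \frac{2 Y + 3 R}{R + Y}$)
$- 351 f{\left(20,-22 \right)} = - 351 \frac{2 \cdot 20 + 3 \left(-22\right)}{-22 + 20} = - 351 \frac{40 - 66}{-2} = - 351 \left(\left(- \frac{1}{2}\right) \left(-26\right)\right) = \left(-351\right) 13 = -4563$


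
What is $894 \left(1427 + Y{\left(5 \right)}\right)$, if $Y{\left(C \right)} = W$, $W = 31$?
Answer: $1303452$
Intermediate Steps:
$Y{\left(C \right)} = 31$
$894 \left(1427 + Y{\left(5 \right)}\right) = 894 \left(1427 + 31\right) = 894 \cdot 1458 = 1303452$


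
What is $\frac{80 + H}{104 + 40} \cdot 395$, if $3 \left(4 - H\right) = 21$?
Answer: $\frac{30415}{144} \approx 211.22$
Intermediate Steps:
$H = -3$ ($H = 4 - 7 = -3$)
$\frac{80 + H}{104 + 40} \cdot 395 = \frac{80 - 3}{104 + 40} \cdot 395 = \frac{77}{144} \cdot 395 = \frac{30415}{144}$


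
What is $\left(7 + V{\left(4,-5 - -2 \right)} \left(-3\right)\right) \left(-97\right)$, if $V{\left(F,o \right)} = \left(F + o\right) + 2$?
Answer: $194$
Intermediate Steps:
$V{\left(F,o \right)} = 2 + F + o$
$\left(7 + V{\left(4,-5 - -2 \right)} \left(-3\right)\right) \left(-97\right) = \left(7 + \left(2 + 4 - 3\right) \left(-3\right)\right) \left(-97\right) = \left(7 + 3 \left(-3\right)\right) \left(-97\right) = \left(7 - 9\right) \left(-97\right) = \left(-2\right) \left(-97\right) = 194$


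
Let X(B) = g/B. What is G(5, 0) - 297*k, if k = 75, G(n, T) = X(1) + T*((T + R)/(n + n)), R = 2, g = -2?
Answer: -22277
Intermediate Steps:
X(B) = -2/B
G(n, T) = -2 + T*(2 + T)/(2*n) (G(n, T) = -2/1 + T*((T + 2)/(n + n)) = -2*1 + T*((2 + T)/((2*n))) = -2 + T*((2 + T)*(1/(2*n))) = -2 + T*((2 + T)/(2*n)) = -2 + T*(2 + T)/(2*n))
G(5, 0) - 297*k = (0 + (½)*0² - 2*5)/5 - 297*75 = (0 + (½)*0 - 10)/5 - 22275 = (0 + 0 - 10)/5 - 22275 = (⅕)*(-10) - 22275 = -2 - 22275 = -22277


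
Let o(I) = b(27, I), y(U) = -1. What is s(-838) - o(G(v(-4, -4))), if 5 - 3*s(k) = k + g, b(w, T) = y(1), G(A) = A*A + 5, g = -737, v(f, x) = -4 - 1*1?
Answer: 1583/3 ≈ 527.67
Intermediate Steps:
v(f, x) = -5 (v(f, x) = -4 - 1 = -5)
G(A) = 5 + A² (G(A) = A² + 5 = 5 + A²)
b(w, T) = -1
s(k) = 742/3 - k/3 (s(k) = 5/3 - (k - 737)/3 = 5/3 - (-737 + k)/3 = 5/3 + (737/3 - k/3) = 742/3 - k/3)
o(I) = -1
s(-838) - o(G(v(-4, -4))) = (742/3 - ⅓*(-838)) - 1*(-1) = (742/3 + 838/3) + 1 = 1580/3 + 1 = 1583/3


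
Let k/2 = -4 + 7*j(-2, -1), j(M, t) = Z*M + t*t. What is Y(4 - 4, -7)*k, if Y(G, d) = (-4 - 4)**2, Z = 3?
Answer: -4992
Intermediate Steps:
Y(G, d) = 64 (Y(G, d) = (-8)**2 = 64)
j(M, t) = t**2 + 3*M (j(M, t) = 3*M + t*t = 3*M + t**2 = t**2 + 3*M)
k = -78 (k = 2*(-4 + 7*((-1)**2 + 3*(-2))) = 2*(-4 + 7*(1 - 6)) = 2*(-4 + 7*(-5)) = 2*(-4 - 35) = 2*(-39) = -78)
Y(4 - 4, -7)*k = 64*(-78) = -4992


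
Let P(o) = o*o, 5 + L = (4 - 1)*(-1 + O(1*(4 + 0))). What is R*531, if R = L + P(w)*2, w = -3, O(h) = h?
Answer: 11682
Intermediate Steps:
L = 4 (L = -5 + (4 - 1)*(-1 + 1*(4 + 0)) = -5 + 3*(-1 + 1*4) = -5 + 3*(-1 + 4) = -5 + 3*3 = -5 + 9 = 4)
P(o) = o²
R = 22 (R = 4 + (-3)²*2 = 4 + 9*2 = 4 + 18 = 22)
R*531 = 22*531 = 11682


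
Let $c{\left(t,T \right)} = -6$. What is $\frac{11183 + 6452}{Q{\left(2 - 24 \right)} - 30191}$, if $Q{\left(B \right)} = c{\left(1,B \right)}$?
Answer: $- \frac{17635}{30197} \approx -0.584$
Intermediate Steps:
$Q{\left(B \right)} = -6$
$\frac{11183 + 6452}{Q{\left(2 - 24 \right)} - 30191} = \frac{11183 + 6452}{-6 - 30191} = \frac{17635}{-30197} = 17635 \left(- \frac{1}{30197}\right) = - \frac{17635}{30197}$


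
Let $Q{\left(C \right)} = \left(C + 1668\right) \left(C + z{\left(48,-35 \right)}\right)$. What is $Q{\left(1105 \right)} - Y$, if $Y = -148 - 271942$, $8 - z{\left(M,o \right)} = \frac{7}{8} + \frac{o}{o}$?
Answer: $\frac{26825917}{8} \approx 3.3532 \cdot 10^{6}$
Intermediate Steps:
$z{\left(M,o \right)} = \frac{49}{8}$ ($z{\left(M,o \right)} = 8 - \left(\frac{7}{8} + \frac{o}{o}\right) = 8 - \left(7 \cdot \frac{1}{8} + 1\right) = 8 - \left(\frac{7}{8} + 1\right) = 8 - \frac{15}{8} = \frac{49}{8}$)
$Y = -272090$ ($Y = -148 - 271942 = -272090$)
$Q{\left(C \right)} = \left(1668 + C\right) \left(\frac{49}{8} + C\right)$ ($Q{\left(C \right)} = \left(C + 1668\right) \left(C + \frac{49}{8}\right) = \left(1668 + C\right) \left(\frac{49}{8} + C\right)$)
$Q{\left(1105 \right)} - Y = \left(\frac{20433}{2} + 1105^{2} + \frac{13393}{8} \cdot 1105\right) - -272090 = \left(\frac{20433}{2} + 1221025 + \frac{14799265}{8}\right) + 272090 = \frac{24649197}{8} + 272090 = \frac{26825917}{8}$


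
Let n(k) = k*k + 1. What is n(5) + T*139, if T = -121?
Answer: -16793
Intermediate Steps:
n(k) = 1 + k² (n(k) = k² + 1 = 1 + k²)
n(5) + T*139 = (1 + 5²) - 121*139 = (1 + 25) - 16819 = 26 - 16819 = -16793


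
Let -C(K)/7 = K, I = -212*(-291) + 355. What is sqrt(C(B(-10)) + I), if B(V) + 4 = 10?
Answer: sqrt(62005) ≈ 249.01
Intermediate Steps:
B(V) = 6 (B(V) = -4 + 10 = 6)
I = 62047 (I = 61692 + 355 = 62047)
C(K) = -7*K
sqrt(C(B(-10)) + I) = sqrt(-7*6 + 62047) = sqrt(-42 + 62047) = sqrt(62005)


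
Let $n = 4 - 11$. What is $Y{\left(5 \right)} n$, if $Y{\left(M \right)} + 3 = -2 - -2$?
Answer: $21$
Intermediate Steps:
$Y{\left(M \right)} = -3$ ($Y{\left(M \right)} = -3 - 0 = -3 + \left(-2 + 2\right) = -3 + 0 = -3$)
$n = -7$ ($n = 4 - 11 = -7$)
$Y{\left(5 \right)} n = \left(-3\right) \left(-7\right) = 21$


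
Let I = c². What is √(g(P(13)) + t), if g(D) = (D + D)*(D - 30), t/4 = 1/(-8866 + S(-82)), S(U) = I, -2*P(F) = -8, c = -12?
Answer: I*√80731010/623 ≈ 14.422*I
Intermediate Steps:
P(F) = 4 (P(F) = -½*(-8) = 4)
I = 144 (I = (-12)² = 144)
S(U) = 144
t = -2/4361 (t = 4/(-8866 + 144) = 4/(-8722) = 4*(-1/8722) = -2/4361 ≈ -0.00045861)
g(D) = 2*D*(-30 + D) (g(D) = (2*D)*(-30 + D) = 2*D*(-30 + D))
√(g(P(13)) + t) = √(2*4*(-30 + 4) - 2/4361) = √(2*4*(-26) - 2/4361) = √(-208 - 2/4361) = √(-907090/4361) = I*√80731010/623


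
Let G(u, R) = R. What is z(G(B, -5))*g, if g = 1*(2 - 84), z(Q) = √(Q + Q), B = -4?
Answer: -82*I*√10 ≈ -259.31*I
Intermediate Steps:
z(Q) = √2*√Q (z(Q) = √(2*Q) = √2*√Q)
g = -82 (g = 1*(-82) = -82)
z(G(B, -5))*g = (√2*√(-5))*(-82) = (√2*(I*√5))*(-82) = (I*√10)*(-82) = -82*I*√10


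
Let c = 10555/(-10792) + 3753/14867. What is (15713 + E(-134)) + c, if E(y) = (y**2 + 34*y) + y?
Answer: 4649409499247/160444664 ≈ 28978.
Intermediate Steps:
E(y) = y**2 + 35*y
c = -116418809/160444664 (c = 10555*(-1/10792) + 3753*(1/14867) = -10555/10792 + 3753/14867 = -116418809/160444664 ≈ -0.72560)
(15713 + E(-134)) + c = (15713 - 134*(35 - 134)) - 116418809/160444664 = (15713 - 134*(-99)) - 116418809/160444664 = (15713 + 13266) - 116418809/160444664 = 28979 - 116418809/160444664 = 4649409499247/160444664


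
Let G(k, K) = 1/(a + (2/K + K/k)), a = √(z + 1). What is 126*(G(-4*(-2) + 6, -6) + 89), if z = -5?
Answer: 5652486/505 - 27783*I/505 ≈ 11193.0 - 55.016*I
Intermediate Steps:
a = 2*I (a = √(-5 + 1) = √(-4) = 2*I ≈ 2.0*I)
G(k, K) = 1/(2*I + 2/K + K/k) (G(k, K) = 1/(2*I + (2/K + K/k)) = 1/(2*I + 2/K + K/k))
126*(G(-4*(-2) + 6, -6) + 89) = 126*(-6*(-4*(-2) + 6)/((-6)² + 2*(-4*(-2) + 6) + 2*I*(-6)*(-4*(-2) + 6)) + 89) = 126*(-6*(8 + 6)/(36 + 2*(8 + 6) + 2*I*(-6)*(8 + 6)) + 89) = 126*(-6*14/(36 + 2*14 + 2*I*(-6)*14) + 89) = 126*(-6*14/(36 + 28 - 168*I) + 89) = 126*(-6*14/(64 - 168*I) + 89) = 126*(-6*14*(64 + 168*I)/32320 + 89) = 126*((-84/505 - 441*I/1010) + 89) = 126*(44861/505 - 441*I/1010) = 5652486/505 - 27783*I/505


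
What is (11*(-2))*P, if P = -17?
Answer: 374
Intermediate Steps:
(11*(-2))*P = (11*(-2))*(-17) = -22*(-17) = 374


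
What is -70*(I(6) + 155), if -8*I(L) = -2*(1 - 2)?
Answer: -21665/2 ≈ -10833.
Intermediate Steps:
I(L) = -¼ (I(L) = -(-1)*(1 - 2)/4 = -(-1)*(-1)/4 = -⅛*2 = -¼)
-70*(I(6) + 155) = -70*(-¼ + 155) = -70*619/4 = -21665/2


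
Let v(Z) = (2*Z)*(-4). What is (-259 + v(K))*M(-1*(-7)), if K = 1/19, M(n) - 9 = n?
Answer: -78864/19 ≈ -4150.7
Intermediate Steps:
M(n) = 9 + n
K = 1/19 ≈ 0.052632
v(Z) = -8*Z
(-259 + v(K))*M(-1*(-7)) = (-259 - 8*1/19)*(9 - 1*(-7)) = (-259 - 8/19)*(9 + 7) = -4929/19*16 = -78864/19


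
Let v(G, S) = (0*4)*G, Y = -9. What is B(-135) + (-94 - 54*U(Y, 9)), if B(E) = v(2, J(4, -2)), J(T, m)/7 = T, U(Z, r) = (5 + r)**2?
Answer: -10678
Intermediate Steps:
J(T, m) = 7*T
v(G, S) = 0 (v(G, S) = 0*G = 0)
B(E) = 0
B(-135) + (-94 - 54*U(Y, 9)) = 0 + (-94 - 54*(5 + 9)**2) = 0 + (-94 - 54*14**2) = 0 + (-94 - 54*196) = 0 + (-94 - 10584) = 0 - 10678 = -10678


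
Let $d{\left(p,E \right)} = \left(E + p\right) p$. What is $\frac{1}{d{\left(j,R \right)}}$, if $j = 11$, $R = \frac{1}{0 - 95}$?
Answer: $\frac{95}{11484} \approx 0.0082724$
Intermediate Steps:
$R = - \frac{1}{95}$ ($R = \frac{1}{-95} = - \frac{1}{95} \approx -0.010526$)
$d{\left(p,E \right)} = p \left(E + p\right)$
$\frac{1}{d{\left(j,R \right)}} = \frac{1}{11 \left(- \frac{1}{95} + 11\right)} = \frac{1}{11 \cdot \frac{1044}{95}} = \frac{1}{\frac{11484}{95}} = \frac{95}{11484}$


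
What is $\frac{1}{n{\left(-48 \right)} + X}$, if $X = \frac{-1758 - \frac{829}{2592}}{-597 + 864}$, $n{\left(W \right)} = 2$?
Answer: $- \frac{692064}{3173437} \approx -0.21808$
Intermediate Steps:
$X = - \frac{4557565}{692064}$ ($X = \frac{-1758 - \frac{829}{2592}}{267} = \left(-1758 - \frac{829}{2592}\right) \frac{1}{267} = \left(- \frac{4557565}{2592}\right) \frac{1}{267} = - \frac{4557565}{692064} \approx -6.5855$)
$\frac{1}{n{\left(-48 \right)} + X} = \frac{1}{2 - \frac{4557565}{692064}} = \frac{1}{- \frac{3173437}{692064}} = - \frac{692064}{3173437}$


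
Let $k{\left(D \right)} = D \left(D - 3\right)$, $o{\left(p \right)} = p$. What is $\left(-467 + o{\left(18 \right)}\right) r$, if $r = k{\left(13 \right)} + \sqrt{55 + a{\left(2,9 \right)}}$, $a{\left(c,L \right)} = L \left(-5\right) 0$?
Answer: $-58370 - 449 \sqrt{55} \approx -61700.0$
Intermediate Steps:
$k{\left(D \right)} = D \left(-3 + D\right)$
$a{\left(c,L \right)} = 0$ ($a{\left(c,L \right)} = - 5 L 0 = 0$)
$r = 130 + \sqrt{55}$ ($r = 13 \left(-3 + 13\right) + \sqrt{55 + 0} = 13 \cdot 10 + \sqrt{55} = 130 + \sqrt{55} \approx 137.42$)
$\left(-467 + o{\left(18 \right)}\right) r = \left(-467 + 18\right) \left(130 + \sqrt{55}\right) = - 449 \left(130 + \sqrt{55}\right) = -58370 - 449 \sqrt{55}$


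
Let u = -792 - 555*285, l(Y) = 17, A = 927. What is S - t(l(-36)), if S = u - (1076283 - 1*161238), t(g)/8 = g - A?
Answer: -1066732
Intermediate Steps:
t(g) = -7416 + 8*g (t(g) = 8*(g - 1*927) = 8*(g - 927) = 8*(-927 + g) = -7416 + 8*g)
u = -158967 (u = -792 - 158175 = -158967)
S = -1074012 (S = -158967 - (1076283 - 1*161238) = -158967 - (1076283 - 161238) = -158967 - 1*915045 = -158967 - 915045 = -1074012)
S - t(l(-36)) = -1074012 - (-7416 + 8*17) = -1074012 - (-7416 + 136) = -1074012 - 1*(-7280) = -1074012 + 7280 = -1066732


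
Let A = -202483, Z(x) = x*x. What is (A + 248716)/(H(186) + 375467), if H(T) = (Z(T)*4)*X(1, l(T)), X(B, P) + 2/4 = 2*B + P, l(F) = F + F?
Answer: 46233/52061891 ≈ 0.00088804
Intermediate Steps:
Z(x) = x²
l(F) = 2*F
X(B, P) = -½ + P + 2*B (X(B, P) = -½ + (2*B + P) = -½ + (P + 2*B) = -½ + P + 2*B)
H(T) = 4*T²*(3/2 + 2*T) (H(T) = (T²*4)*(-½ + 2*T + 2*1) = (4*T²)*(-½ + 2*T + 2) = (4*T²)*(3/2 + 2*T) = 4*T²*(3/2 + 2*T))
(A + 248716)/(H(186) + 375467) = (-202483 + 248716)/(186²*(6 + 8*186) + 375467) = 46233/(34596*(6 + 1488) + 375467) = 46233/(34596*1494 + 375467) = 46233/(51686424 + 375467) = 46233/52061891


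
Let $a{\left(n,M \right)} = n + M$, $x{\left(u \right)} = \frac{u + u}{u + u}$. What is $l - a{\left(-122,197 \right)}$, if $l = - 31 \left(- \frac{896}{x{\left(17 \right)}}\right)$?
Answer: $27701$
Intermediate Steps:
$x{\left(u \right)} = 1$ ($x{\left(u \right)} = \frac{2 u}{2 u} = 2 u \frac{1}{2 u} = 1$)
$a{\left(n,M \right)} = M + n$
$l = 27776$ ($l = - 31 \left(- \frac{896}{1}\right) = - 31 \left(\left(-896\right) 1\right) = \left(-31\right) \left(-896\right) = 27776$)
$l - a{\left(-122,197 \right)} = 27776 - \left(197 - 122\right) = 27776 - 75 = 27701$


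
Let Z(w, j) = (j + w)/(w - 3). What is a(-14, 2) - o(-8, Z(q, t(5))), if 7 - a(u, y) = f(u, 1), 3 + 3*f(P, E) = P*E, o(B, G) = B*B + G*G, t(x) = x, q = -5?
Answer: -154/3 ≈ -51.333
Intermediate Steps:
Z(w, j) = (j + w)/(-3 + w)
o(B, G) = B² + G²
f(P, E) = -1 + E*P/3 (f(P, E) = -1 + (P*E)/3 = -1 + (E*P)/3 = -1 + E*P/3)
a(u, y) = 8 - u/3 (a(u, y) = 7 - (-1 + (⅓)*1*u) = 7 - (-1 + u/3) = 7 + (1 - u/3) = 8 - u/3)
a(-14, 2) - o(-8, Z(q, t(5))) = (8 - ⅓*(-14)) - ((-8)² + ((5 - 5)/(-3 - 5))²) = (8 + 14/3) - (64 + (0/(-8))²) = 38/3 - (64 + (-⅛*0)²) = 38/3 - (64 + 0²) = 38/3 - (64 + 0) = 38/3 - 1*64 = 38/3 - 64 = -154/3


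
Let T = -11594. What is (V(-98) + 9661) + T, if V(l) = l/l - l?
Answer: -1834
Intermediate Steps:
V(l) = 1 - l
(V(-98) + 9661) + T = ((1 - 1*(-98)) + 9661) - 11594 = ((1 + 98) + 9661) - 11594 = (99 + 9661) - 11594 = 9760 - 11594 = -1834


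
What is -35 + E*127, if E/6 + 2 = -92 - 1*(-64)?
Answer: -22895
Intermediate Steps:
E = -180 (E = -12 + 6*(-92 - 1*(-64)) = -12 + 6*(-92 + 64) = -12 + 6*(-28) = -12 - 168 = -180)
-35 + E*127 = -35 - 180*127 = -35 - 22860 = -22895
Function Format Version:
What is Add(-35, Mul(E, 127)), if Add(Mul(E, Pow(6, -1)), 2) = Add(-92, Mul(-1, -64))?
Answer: -22895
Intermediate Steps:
E = -180 (E = Add(-12, Mul(6, Add(-92, Mul(-1, -64)))) = Add(-12, Mul(6, Add(-92, 64))) = Add(-12, Mul(6, -28)) = Add(-12, -168) = -180)
Add(-35, Mul(E, 127)) = Add(-35, Mul(-180, 127)) = Add(-35, -22860) = -22895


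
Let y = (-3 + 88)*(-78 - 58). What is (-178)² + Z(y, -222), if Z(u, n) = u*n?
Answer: 2598004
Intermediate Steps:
y = -11560 (y = 85*(-136) = -11560)
Z(u, n) = n*u
(-178)² + Z(y, -222) = (-178)² - 222*(-11560) = 31684 + 2566320 = 2598004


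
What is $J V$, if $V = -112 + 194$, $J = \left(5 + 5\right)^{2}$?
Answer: $8200$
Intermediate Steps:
$J = 100$ ($J = 10^{2} = 100$)
$V = 82$
$J V = 100 \cdot 82 = 8200$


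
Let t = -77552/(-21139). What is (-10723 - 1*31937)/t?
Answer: -225447435/19388 ≈ -11628.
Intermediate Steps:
t = 77552/21139 (t = -77552*(-1/21139) = 77552/21139 ≈ 3.6687)
(-10723 - 1*31937)/t = (-10723 - 1*31937)/(77552/21139) = (-10723 - 31937)*(21139/77552) = -42660*21139/77552 = -225447435/19388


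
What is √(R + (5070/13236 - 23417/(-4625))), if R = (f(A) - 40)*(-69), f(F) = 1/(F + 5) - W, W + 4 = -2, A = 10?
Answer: √9771902101152470/2040550 ≈ 48.444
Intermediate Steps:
W = -6 (W = -4 - 2 = -6)
f(F) = 6 + 1/(5 + F) (f(F) = 1/(F + 5) - 1*(-6) = 1/(5 + F) + 6 = 6 + 1/(5 + F))
R = 11707/5 (R = ((31 + 6*10)/(5 + 10) - 40)*(-69) = ((31 + 60)/15 - 40)*(-69) = ((1/15)*91 - 40)*(-69) = (91/15 - 40)*(-69) = -509/15*(-69) = 11707/5 ≈ 2341.4)
√(R + (5070/13236 - 23417/(-4625))) = √(11707/5 + (5070/13236 - 23417/(-4625))) = √(11707/5 + (5070*(1/13236) - 23417*(-1/4625))) = √(11707/5 + (845/2206 + 23417/4625)) = √(11707/5 + 55566027/10202750) = √(23944284877/10202750) = √9771902101152470/2040550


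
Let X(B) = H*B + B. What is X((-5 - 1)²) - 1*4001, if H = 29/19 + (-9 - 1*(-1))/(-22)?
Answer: -814465/209 ≈ -3897.0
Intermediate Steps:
H = 395/209 (H = 29*(1/19) + (-9 + 1)*(-1/22) = 29/19 - 8*(-1/22) = 29/19 + 4/11 = 395/209 ≈ 1.8900)
X(B) = 604*B/209 (X(B) = 395*B/209 + B = 604*B/209)
X((-5 - 1)²) - 1*4001 = 604*(-5 - 1)²/209 - 1*4001 = (604/209)*(-6)² - 4001 = (604/209)*36 - 4001 = 21744/209 - 4001 = -814465/209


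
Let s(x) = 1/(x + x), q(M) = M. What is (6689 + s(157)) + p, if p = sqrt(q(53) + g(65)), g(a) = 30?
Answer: 2100347/314 + sqrt(83) ≈ 6698.1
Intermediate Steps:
s(x) = 1/(2*x)
p = sqrt(83) (p = sqrt(53 + 30) = sqrt(83) ≈ 9.1104)
(6689 + s(157)) + p = (6689 + (1/2)/157) + sqrt(83) = (6689 + (1/2)*(1/157)) + sqrt(83) = (6689 + 1/314) + sqrt(83) = 2100347/314 + sqrt(83)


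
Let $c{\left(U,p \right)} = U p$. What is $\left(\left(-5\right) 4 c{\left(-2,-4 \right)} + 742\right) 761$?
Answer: $442902$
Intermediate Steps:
$\left(\left(-5\right) 4 c{\left(-2,-4 \right)} + 742\right) 761 = \left(\left(-5\right) 4 \left(\left(-2\right) \left(-4\right)\right) + 742\right) 761 = \left(\left(-20\right) 8 + 742\right) 761 = \left(-160 + 742\right) 761 = 582 \cdot 761 = 442902$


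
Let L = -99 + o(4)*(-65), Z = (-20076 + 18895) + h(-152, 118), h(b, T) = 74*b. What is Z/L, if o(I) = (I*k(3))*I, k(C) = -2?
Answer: -12429/1981 ≈ -6.2741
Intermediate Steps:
o(I) = -2*I² (o(I) = (I*(-2))*I = (-2*I)*I = -2*I²)
Z = -12429 (Z = (-20076 + 18895) + 74*(-152) = -1181 - 11248 = -12429)
L = 1981 (L = -99 - 2*4²*(-65) = -99 - 2*16*(-65) = -99 - 32*(-65) = -99 + 2080 = 1981)
Z/L = -12429/1981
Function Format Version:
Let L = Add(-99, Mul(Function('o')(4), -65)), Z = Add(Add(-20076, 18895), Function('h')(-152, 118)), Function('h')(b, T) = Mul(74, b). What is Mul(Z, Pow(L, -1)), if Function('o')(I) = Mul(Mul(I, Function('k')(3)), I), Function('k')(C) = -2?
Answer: Rational(-12429, 1981) ≈ -6.2741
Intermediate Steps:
Function('o')(I) = Mul(-2, Pow(I, 2)) (Function('o')(I) = Mul(Mul(I, -2), I) = Mul(Mul(-2, I), I) = Mul(-2, Pow(I, 2)))
Z = -12429 (Z = Add(Add(-20076, 18895), Mul(74, -152)) = Add(-1181, -11248) = -12429)
L = 1981 (L = Add(-99, Mul(Mul(-2, Pow(4, 2)), -65)) = Add(-99, Mul(Mul(-2, 16), -65)) = Add(-99, Mul(-32, -65)) = Add(-99, 2080) = 1981)
Mul(Z, Pow(L, -1)) = Mul(-12429, Pow(1981, -1)) = Mul(-12429, Rational(1, 1981)) = Rational(-12429, 1981)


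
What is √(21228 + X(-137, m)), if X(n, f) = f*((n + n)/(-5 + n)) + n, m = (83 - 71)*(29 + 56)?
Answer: √116241271/71 ≈ 151.85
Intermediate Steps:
m = 1020 (m = 12*85 = 1020)
X(n, f) = n + 2*f*n/(-5 + n) (X(n, f) = f*((2*n)/(-5 + n)) + n = f*(2*n/(-5 + n)) + n = 2*f*n/(-5 + n) + n = n + 2*f*n/(-5 + n))
√(21228 + X(-137, m)) = √(21228 - 137*(-5 - 137 + 2*1020)/(-5 - 137)) = √(21228 - 137*(-5 - 137 + 2040)/(-142)) = √(21228 - 137*(-1/142)*1898) = √(21228 + 130013/71) = √(1637201/71) = √116241271/71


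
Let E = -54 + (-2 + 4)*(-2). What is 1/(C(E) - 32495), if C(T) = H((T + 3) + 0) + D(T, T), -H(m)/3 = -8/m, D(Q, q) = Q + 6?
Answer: -55/1790109 ≈ -3.0724e-5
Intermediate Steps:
D(Q, q) = 6 + Q
H(m) = 24/m (H(m) = -(-24)/m = 24/m)
E = -58 (E = -54 + 2*(-2) = -54 - 4 = -58)
C(T) = 6 + T + 24/(3 + T) (C(T) = 24/((T + 3) + 0) + (6 + T) = 24/((3 + T) + 0) + (6 + T) = 24/(3 + T) + (6 + T) = 6 + T + 24/(3 + T))
1/(C(E) - 32495) = 1/((24 + (3 - 58)*(6 - 58))/(3 - 58) - 32495) = 1/((24 - 55*(-52))/(-55) - 32495) = 1/(-(24 + 2860)/55 - 32495) = 1/(-1/55*2884 - 32495) = 1/(-2884/55 - 32495) = 1/(-1790109/55) = -55/1790109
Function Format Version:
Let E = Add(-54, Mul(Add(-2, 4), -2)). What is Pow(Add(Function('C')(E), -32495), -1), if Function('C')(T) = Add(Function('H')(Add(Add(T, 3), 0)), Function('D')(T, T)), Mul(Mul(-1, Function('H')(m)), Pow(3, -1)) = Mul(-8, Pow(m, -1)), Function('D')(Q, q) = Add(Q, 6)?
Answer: Rational(-55, 1790109) ≈ -3.0724e-5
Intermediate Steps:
Function('D')(Q, q) = Add(6, Q)
Function('H')(m) = Mul(24, Pow(m, -1)) (Function('H')(m) = Mul(-3, Mul(-8, Pow(m, -1))) = Mul(24, Pow(m, -1)))
E = -58 (E = Add(-54, Mul(2, -2)) = Add(-54, -4) = -58)
Function('C')(T) = Add(6, T, Mul(24, Pow(Add(3, T), -1))) (Function('C')(T) = Add(Mul(24, Pow(Add(Add(T, 3), 0), -1)), Add(6, T)) = Add(Mul(24, Pow(Add(Add(3, T), 0), -1)), Add(6, T)) = Add(Mul(24, Pow(Add(3, T), -1)), Add(6, T)) = Add(6, T, Mul(24, Pow(Add(3, T), -1))))
Pow(Add(Function('C')(E), -32495), -1) = Pow(Add(Mul(Pow(Add(3, -58), -1), Add(24, Mul(Add(3, -58), Add(6, -58)))), -32495), -1) = Pow(Add(Mul(Pow(-55, -1), Add(24, Mul(-55, -52))), -32495), -1) = Pow(Add(Mul(Rational(-1, 55), Add(24, 2860)), -32495), -1) = Pow(Add(Mul(Rational(-1, 55), 2884), -32495), -1) = Pow(Add(Rational(-2884, 55), -32495), -1) = Pow(Rational(-1790109, 55), -1) = Rational(-55, 1790109)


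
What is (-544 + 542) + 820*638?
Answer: 523158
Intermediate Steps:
(-544 + 542) + 820*638 = -2 + 523160 = 523158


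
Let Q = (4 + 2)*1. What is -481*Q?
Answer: -2886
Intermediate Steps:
Q = 6 (Q = 6*1 = 6)
-481*Q = -481*6 = -2886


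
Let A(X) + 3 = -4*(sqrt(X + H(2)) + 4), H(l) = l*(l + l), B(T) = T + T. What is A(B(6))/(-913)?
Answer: 19/913 + 8*sqrt(5)/913 ≈ 0.040404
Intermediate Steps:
B(T) = 2*T
H(l) = 2*l**2 (H(l) = l*(2*l) = 2*l**2)
A(X) = -19 - 4*sqrt(8 + X) (A(X) = -3 - 4*(sqrt(X + 2*2**2) + 4) = -3 - 4*(sqrt(X + 2*4) + 4) = -3 - 4*(sqrt(X + 8) + 4) = -3 - 4*(sqrt(8 + X) + 4) = -3 - 4*(4 + sqrt(8 + X)) = -3 + (-16 - 4*sqrt(8 + X)) = -19 - 4*sqrt(8 + X))
A(B(6))/(-913) = (-19 - 4*sqrt(8 + 2*6))/(-913) = (-19 - 4*sqrt(8 + 12))*(-1/913) = (-19 - 8*sqrt(5))*(-1/913) = 19/913 + 8*sqrt(5)/913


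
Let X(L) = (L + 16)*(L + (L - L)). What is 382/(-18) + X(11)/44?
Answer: -521/36 ≈ -14.472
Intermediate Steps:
X(L) = L*(16 + L) (X(L) = (16 + L)*(L + 0) = (16 + L)*L = L*(16 + L))
382/(-18) + X(11)/44 = 382/(-18) + (11*(16 + 11))/44 = 382*(-1/18) + (11*27)*(1/44) = -191/9 + 297*(1/44) = -191/9 + 27/4 = -521/36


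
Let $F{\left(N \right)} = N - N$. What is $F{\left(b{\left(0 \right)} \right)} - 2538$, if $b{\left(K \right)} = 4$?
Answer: $-2538$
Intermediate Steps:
$F{\left(N \right)} = 0$
$F{\left(b{\left(0 \right)} \right)} - 2538 = 0 - 2538 = -2538$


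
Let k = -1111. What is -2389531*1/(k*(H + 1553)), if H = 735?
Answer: 2389531/2541968 ≈ 0.94003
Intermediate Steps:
-2389531*1/(k*(H + 1553)) = -2389531*(-1/(1111*(735 + 1553))) = -2389531/(2288*(-1111)) = -2389531/(-2541968) = -2389531*(-1/2541968) = 2389531/2541968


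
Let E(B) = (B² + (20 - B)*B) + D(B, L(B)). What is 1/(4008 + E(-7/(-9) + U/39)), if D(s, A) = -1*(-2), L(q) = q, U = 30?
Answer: 117/472790 ≈ 0.00024747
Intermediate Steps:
D(s, A) = 2
E(B) = 2 + B² + B*(20 - B) (E(B) = (B² + (20 - B)*B) + 2 = (B² + B*(20 - B)) + 2 = 2 + B² + B*(20 - B))
1/(4008 + E(-7/(-9) + U/39)) = 1/(4008 + (2 + 20*(-7/(-9) + 30/39))) = 1/(4008 + (2 + 20*(-7*(-⅑) + 30*(1/39)))) = 1/(4008 + (2 + 20*(7/9 + 10/13))) = 1/(4008 + (2 + 20*(181/117))) = 1/(4008 + (2 + 3620/117)) = 1/(4008 + 3854/117) = 1/(472790/117) = 117/472790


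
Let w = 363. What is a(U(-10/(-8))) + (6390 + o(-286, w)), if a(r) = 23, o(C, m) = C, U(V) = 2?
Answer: 6127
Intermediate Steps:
a(U(-10/(-8))) + (6390 + o(-286, w)) = 23 + (6390 - 286) = 23 + 6104 = 6127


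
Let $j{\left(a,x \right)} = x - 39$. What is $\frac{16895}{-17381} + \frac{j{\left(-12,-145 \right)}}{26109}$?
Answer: $- \frac{444309659}{453800529} \approx -0.97909$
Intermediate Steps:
$j{\left(a,x \right)} = -39 + x$
$\frac{16895}{-17381} + \frac{j{\left(-12,-145 \right)}}{26109} = \frac{16895}{-17381} + \frac{-39 - 145}{26109} = 16895 \left(- \frac{1}{17381}\right) - \frac{184}{26109} = - \frac{16895}{17381} - \frac{184}{26109} = - \frac{444309659}{453800529}$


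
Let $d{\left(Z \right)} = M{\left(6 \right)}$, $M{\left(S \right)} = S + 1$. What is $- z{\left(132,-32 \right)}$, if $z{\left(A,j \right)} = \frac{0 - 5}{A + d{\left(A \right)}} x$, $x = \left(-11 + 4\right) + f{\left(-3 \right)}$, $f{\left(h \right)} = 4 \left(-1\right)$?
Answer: $- \frac{55}{139} \approx -0.39568$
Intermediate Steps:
$M{\left(S \right)} = 1 + S$
$f{\left(h \right)} = -4$
$d{\left(Z \right)} = 7$ ($d{\left(Z \right)} = 1 + 6 = 7$)
$x = -11$ ($x = \left(-11 + 4\right) - 4 = -7 - 4 = -11$)
$z{\left(A,j \right)} = \frac{55}{7 + A}$ ($z{\left(A,j \right)} = \frac{0 - 5}{A + 7} \left(-11\right) = - \frac{5}{7 + A} \left(-11\right) = \frac{55}{7 + A}$)
$- z{\left(132,-32 \right)} = - \frac{55}{7 + 132} = - \frac{55}{139}$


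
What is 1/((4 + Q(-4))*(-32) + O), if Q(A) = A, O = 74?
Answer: 1/74 ≈ 0.013514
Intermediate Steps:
1/((4 + Q(-4))*(-32) + O) = 1/((4 - 4)*(-32) + 74) = 1/(0*(-32) + 74) = 1/(0 + 74) = 1/74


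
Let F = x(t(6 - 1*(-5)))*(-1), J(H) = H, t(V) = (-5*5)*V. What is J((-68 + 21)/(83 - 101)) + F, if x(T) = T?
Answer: 4997/18 ≈ 277.61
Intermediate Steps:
t(V) = -25*V
F = 275 (F = -25*(6 - 1*(-5))*(-1) = -25*(6 + 5)*(-1) = -25*11*(-1) = -275*(-1) = 275)
J((-68 + 21)/(83 - 101)) + F = (-68 + 21)/(83 - 101) + 275 = -47/(-18) + 275 = -47*(-1/18) + 275 = 47/18 + 275 = 4997/18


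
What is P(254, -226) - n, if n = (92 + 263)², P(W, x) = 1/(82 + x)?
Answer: -18147601/144 ≈ -1.2603e+5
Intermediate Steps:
n = 126025 (n = 355² = 126025)
P(254, -226) - n = 1/(82 - 226) - 1*126025 = 1/(-144) - 126025 = -1/144 - 126025 = -18147601/144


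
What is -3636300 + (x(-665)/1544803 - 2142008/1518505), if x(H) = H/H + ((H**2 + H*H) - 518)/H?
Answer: -162070064855316095437/44570030510785 ≈ -3.6363e+6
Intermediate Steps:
x(H) = 1 + (-518 + 2*H**2)/H (x(H) = 1 + ((H**2 + H**2) - 518)/H = 1 + (2*H**2 - 518)/H = 1 + (-518 + 2*H**2)/H)
-3636300 + (x(-665)/1544803 - 2142008/1518505) = -3636300 + ((1 - 518/(-665) + 2*(-665))/1544803 - 2142008/1518505) = -3636300 + ((1 - 518*(-1/665) - 1330)*(1/1544803) - 2142008*1/1518505) = -3636300 + ((1 + 74/95 - 1330)*(1/1544803) - 2142008/1518505) = -3636300 + (-126181/95*1/1544803 - 2142008/1518505) = -3636300 + (-126181/146756285 - 2142008/1518505) = -3636300 - 62908948599937/44570030510785 = -162070064855316095437/44570030510785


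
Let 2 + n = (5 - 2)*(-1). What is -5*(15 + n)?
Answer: -50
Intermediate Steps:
n = -5 (n = -2 + (5 - 2)*(-1) = -2 + 3*(-1) = -2 - 3 = -5)
-5*(15 + n) = -5*(15 - 5) = -5*10 = -50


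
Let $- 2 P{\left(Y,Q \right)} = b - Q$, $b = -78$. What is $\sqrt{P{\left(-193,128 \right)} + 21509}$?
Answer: $2 \sqrt{5403} \approx 147.01$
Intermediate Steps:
$P{\left(Y,Q \right)} = 39 + \frac{Q}{2}$ ($P{\left(Y,Q \right)} = - \frac{-78 - Q}{2} = 39 + \frac{Q}{2}$)
$\sqrt{P{\left(-193,128 \right)} + 21509} = \sqrt{\left(39 + \frac{1}{2} \cdot 128\right) + 21509} = \sqrt{\left(39 + 64\right) + 21509} = \sqrt{103 + 21509} = \sqrt{21612} = 2 \sqrt{5403}$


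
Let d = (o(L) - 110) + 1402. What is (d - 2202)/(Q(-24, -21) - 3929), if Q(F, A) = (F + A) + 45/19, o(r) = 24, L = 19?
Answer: 16834/75461 ≈ 0.22308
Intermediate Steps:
Q(F, A) = 45/19 + A + F (Q(F, A) = (A + F) + 45*(1/19) = (A + F) + 45/19 = 45/19 + A + F)
d = 1316 (d = (24 - 110) + 1402 = -86 + 1402 = 1316)
(d - 2202)/(Q(-24, -21) - 3929) = (1316 - 2202)/((45/19 - 21 - 24) - 3929) = -886/(-810/19 - 3929) = -886/(-75461/19) = -886*(-19/75461) = 16834/75461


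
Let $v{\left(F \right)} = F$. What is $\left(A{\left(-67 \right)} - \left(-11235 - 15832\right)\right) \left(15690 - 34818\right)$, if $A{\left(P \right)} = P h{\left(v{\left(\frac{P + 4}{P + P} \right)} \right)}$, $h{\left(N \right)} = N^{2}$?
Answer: $- \frac{34669437834}{67} \approx -5.1745 \cdot 10^{8}$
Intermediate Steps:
$A{\left(P \right)} = \frac{\left(4 + P\right)^{2}}{4 P}$ ($A{\left(P \right)} = P \left(\frac{P + 4}{P + P}\right)^{2} = P \left(\frac{4 + P}{2 P}\right)^{2} = P \frac{\left(4 + P\right)^{2}}{4 P^{2}} = \frac{\left(4 + P\right)^{2}}{4 P}$)
$\left(A{\left(-67 \right)} - \left(-11235 - 15832\right)\right) \left(15690 - 34818\right) = \left(\frac{\left(4 - 67\right)^{2}}{4 \left(-67\right)} - \left(-11235 - 15832\right)\right) \left(15690 - 34818\right) = \left(\frac{1}{4} \left(- \frac{1}{67}\right) \left(-63\right)^{2} - \left(-11235 - 15832\right)\right) \left(-19128\right) = \left(\frac{1}{4} \left(- \frac{1}{67}\right) 3969 - -27067\right) \left(-19128\right) = \left(- \frac{3969}{268} + 27067\right) \left(-19128\right) = \frac{7249987}{268} \left(-19128\right) = - \frac{34669437834}{67}$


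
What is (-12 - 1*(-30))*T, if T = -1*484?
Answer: -8712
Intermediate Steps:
T = -484
(-12 - 1*(-30))*T = (-12 - 1*(-30))*(-484) = (-12 + 30)*(-484) = 18*(-484) = -8712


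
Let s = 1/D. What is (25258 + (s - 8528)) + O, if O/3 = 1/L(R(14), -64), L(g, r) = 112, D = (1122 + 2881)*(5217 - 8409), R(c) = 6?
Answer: 427538377471/25555152 ≈ 16730.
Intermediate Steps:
D = -12777576 (D = 4003*(-3192) = -12777576)
O = 3/112 ≈ 0.026786
s = -1/12777576 (s = 1/(-12777576) = -1/12777576 ≈ -7.8262e-8)
(25258 + (s - 8528)) + O = (25258 + (-1/12777576 - 8528)) + 3/112 = (25258 - 108967168129/12777576) + 3/112 = 213768846479/12777576 + 3/112 = 427538377471/25555152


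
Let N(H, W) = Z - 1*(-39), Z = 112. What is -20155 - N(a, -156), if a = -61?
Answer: -20306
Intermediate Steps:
N(H, W) = 151 (N(H, W) = 112 - 1*(-39) = 112 + 39 = 151)
-20155 - N(a, -156) = -20155 - 1*151 = -20155 - 151 = -20306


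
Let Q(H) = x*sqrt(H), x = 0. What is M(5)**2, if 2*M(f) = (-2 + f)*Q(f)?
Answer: 0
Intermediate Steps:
Q(H) = 0 (Q(H) = 0*sqrt(H) = 0)
M(f) = 0 (M(f) = ((-2 + f)*0)/2 = (1/2)*0 = 0)
M(5)**2 = 0**2 = 0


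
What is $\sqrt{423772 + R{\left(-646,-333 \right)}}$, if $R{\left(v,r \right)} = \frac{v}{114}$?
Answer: $\frac{\sqrt{3813897}}{3} \approx 650.97$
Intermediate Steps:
$R{\left(v,r \right)} = \frac{v}{114}$ ($R{\left(v,r \right)} = v \frac{1}{114} = \frac{v}{114}$)
$\sqrt{423772 + R{\left(-646,-333 \right)}} = \sqrt{423772 + \frac{1}{114} \left(-646\right)} = \sqrt{423772 - \frac{17}{3}} = \sqrt{\frac{1271299}{3}} = \frac{\sqrt{3813897}}{3}$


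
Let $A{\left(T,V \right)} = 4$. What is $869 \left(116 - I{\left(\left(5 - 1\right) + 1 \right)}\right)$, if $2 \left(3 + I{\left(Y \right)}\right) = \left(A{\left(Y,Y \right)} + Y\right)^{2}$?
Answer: $\frac{136433}{2} \approx 68217.0$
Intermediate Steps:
$I{\left(Y \right)} = -3 + \frac{\left(4 + Y\right)^{2}}{2}$
$869 \left(116 - I{\left(\left(5 - 1\right) + 1 \right)}\right) = 869 \left(116 - \left(-3 + \frac{\left(4 + \left(\left(5 - 1\right) + 1\right)\right)^{2}}{2}\right)\right) = 869 \left(116 - \left(-3 + \frac{\left(4 + \left(4 + 1\right)\right)^{2}}{2}\right)\right) = 869 \left(116 - \left(-3 + \frac{\left(4 + 5\right)^{2}}{2}\right)\right) = 869 \left(116 - \left(-3 + \frac{9^{2}}{2}\right)\right) = 869 \left(116 - \left(-3 + \frac{1}{2} \cdot 81\right)\right) = 869 \left(116 - \left(-3 + \frac{81}{2}\right)\right) = 869 \left(116 - \frac{75}{2}\right) = 869 \cdot \frac{157}{2} = \frac{136433}{2}$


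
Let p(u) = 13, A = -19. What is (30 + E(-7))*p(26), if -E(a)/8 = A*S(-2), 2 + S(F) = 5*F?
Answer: -23322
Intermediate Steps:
S(F) = -2 + 5*F
E(a) = -1824 (E(a) = -(-152)*(-2 + 5*(-2)) = -(-152)*(-2 - 10) = -(-152)*(-12) = -8*228 = -1824)
(30 + E(-7))*p(26) = (30 - 1824)*13 = -1794*13 = -23322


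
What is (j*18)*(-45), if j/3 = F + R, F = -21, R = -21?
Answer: 102060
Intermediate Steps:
j = -126 (j = 3*(-21 - 21) = 3*(-42) = -126)
(j*18)*(-45) = -126*18*(-45) = -2268*(-45) = 102060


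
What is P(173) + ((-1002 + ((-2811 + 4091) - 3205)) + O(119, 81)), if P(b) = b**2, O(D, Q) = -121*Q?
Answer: 17201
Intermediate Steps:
P(173) + ((-1002 + ((-2811 + 4091) - 3205)) + O(119, 81)) = 173**2 + ((-1002 + ((-2811 + 4091) - 3205)) - 121*81) = 29929 + ((-1002 + (1280 - 3205)) - 9801) = 29929 + ((-1002 - 1925) - 9801) = 29929 + (-2927 - 9801) = 29929 - 12728 = 17201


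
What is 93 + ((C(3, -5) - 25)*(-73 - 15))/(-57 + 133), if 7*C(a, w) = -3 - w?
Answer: 16175/133 ≈ 121.62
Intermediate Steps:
C(a, w) = -3/7 - w/7 (C(a, w) = (-3 - w)/7 = -3/7 - w/7)
93 + ((C(3, -5) - 25)*(-73 - 15))/(-57 + 133) = 93 + (((-3/7 - ⅐*(-5)) - 25)*(-73 - 15))/(-57 + 133) = 93 + (((-3/7 + 5/7) - 25)*(-88))/76 = 93 + ((2/7 - 25)*(-88))*(1/76) = 93 - 173/7*(-88)*(1/76) = 93 + (15224/7)*(1/76) = 93 + 3806/133 = 16175/133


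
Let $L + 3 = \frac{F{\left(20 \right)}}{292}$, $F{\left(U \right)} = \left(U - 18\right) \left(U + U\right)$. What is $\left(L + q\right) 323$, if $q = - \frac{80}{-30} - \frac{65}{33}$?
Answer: $- \frac{1578824}{2409} \approx -655.39$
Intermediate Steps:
$F{\left(U \right)} = 2 U \left(-18 + U\right)$ ($F{\left(U \right)} = \left(-18 + U\right) 2 U = 2 U \left(-18 + U\right)$)
$L = - \frac{199}{73}$ ($L = -3 + \frac{2 \cdot 20 \left(-18 + 20\right)}{292} = -3 + 2 \cdot 20 \cdot 2 \cdot \frac{1}{292} = -3 + 80 \cdot \frac{1}{292} = -3 + \frac{20}{73} = - \frac{199}{73} \approx -2.726$)
$q = \frac{23}{33}$ ($q = \left(-80\right) \left(- \frac{1}{30}\right) - \frac{65}{33} = \frac{8}{3} - \frac{65}{33} = \frac{23}{33} \approx 0.69697$)
$\left(L + q\right) 323 = \left(- \frac{199}{73} + \frac{23}{33}\right) 323 = \left(- \frac{4888}{2409}\right) 323 = - \frac{1578824}{2409}$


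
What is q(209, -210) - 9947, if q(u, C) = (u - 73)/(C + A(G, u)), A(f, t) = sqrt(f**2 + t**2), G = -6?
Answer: -3838261/383 - 136*sqrt(43717)/383 ≈ -10096.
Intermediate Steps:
q(u, C) = (-73 + u)/(C + sqrt(36 + u**2)) (q(u, C) = (u - 73)/(C + sqrt((-6)**2 + u**2)) = (-73 + u)/(C + sqrt(36 + u**2)))
q(209, -210) - 9947 = (-73 + 209)/(-210 + sqrt(36 + 209**2)) - 9947 = 136/(-210 + sqrt(36 + 43681)) - 9947 = 136/(-210 + sqrt(43717)) - 9947 = -9947 + 136/(-210 + sqrt(43717))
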